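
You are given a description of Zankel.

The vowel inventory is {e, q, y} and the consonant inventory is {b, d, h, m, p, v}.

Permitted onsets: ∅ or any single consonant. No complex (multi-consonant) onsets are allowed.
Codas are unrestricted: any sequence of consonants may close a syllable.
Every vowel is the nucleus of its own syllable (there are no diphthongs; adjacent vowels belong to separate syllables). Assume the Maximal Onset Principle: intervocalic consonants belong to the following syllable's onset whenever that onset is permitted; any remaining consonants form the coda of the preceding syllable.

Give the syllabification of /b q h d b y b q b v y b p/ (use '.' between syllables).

bqhd.by.bqb.vybp

Vowels present: q, y, q, y; each is a nucleus, giving 4 syllables.
Between /q/ (V1) and /y/ (V2): /hdb/ — longest licit onset from the right is /b/, leaving /hd/ as coda.
Between /y/ (V2) and /q/ (V3): just /b/ — single C goes to the following onset.
Between /q/ (V3) and /y/ (V4): /bv/ — longest licit onset from the right is /v/, leaving /b/ as coda.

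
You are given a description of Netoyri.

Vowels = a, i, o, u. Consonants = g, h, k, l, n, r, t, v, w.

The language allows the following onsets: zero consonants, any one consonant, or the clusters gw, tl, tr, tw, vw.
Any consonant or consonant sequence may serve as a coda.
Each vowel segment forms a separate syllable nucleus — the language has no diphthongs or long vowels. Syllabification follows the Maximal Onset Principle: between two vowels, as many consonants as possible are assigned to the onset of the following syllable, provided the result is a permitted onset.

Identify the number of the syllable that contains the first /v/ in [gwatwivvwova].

Nuclei (vowels): a, i, o, a → 4 syllables.
Between /a/ (V1) and /i/ (V2): /tw/ is a licit onset in full, so it all attaches to the next syllable.
Between /i/ (V2) and /o/ (V3): cluster /vvw/ — the longest permitted-onset suffix is /vw/; onset = /vw/, preceding coda = /v/.
Between /o/ (V3) and /a/ (V4): just /v/ — single C goes to the following onset.
Putting it together: gwa.twiv.vwo.va.
The first /v/ is in the coda of syllable 2 (/twiv/).

2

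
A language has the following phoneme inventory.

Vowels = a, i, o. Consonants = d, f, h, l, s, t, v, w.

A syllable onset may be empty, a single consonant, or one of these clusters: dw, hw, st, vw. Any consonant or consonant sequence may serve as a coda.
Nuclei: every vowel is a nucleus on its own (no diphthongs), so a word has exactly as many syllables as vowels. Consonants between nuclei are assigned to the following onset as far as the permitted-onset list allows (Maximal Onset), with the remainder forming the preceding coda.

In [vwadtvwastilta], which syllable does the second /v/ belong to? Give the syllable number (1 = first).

2

Vowels present: a, a, i, a; each is a nucleus, giving 4 syllables.
V1 /a/ – V2 /a/: cluster /dtvw/ — the longest permitted-onset suffix is /vw/; onset = /vw/, preceding coda = /dt/.
V2 /a/ – V3 /i/: /st/ is a licit onset in full, so it all attaches to the next syllable.
V3 /i/ – V4 /a/: /lt/ splits as /l/ + /t/ (/t/ is the longest suffix that is a licit onset).
Putting it together: vwadt.vwa.stil.ta.
The second /v/ is in the onset of syllable 2 (/vwa/).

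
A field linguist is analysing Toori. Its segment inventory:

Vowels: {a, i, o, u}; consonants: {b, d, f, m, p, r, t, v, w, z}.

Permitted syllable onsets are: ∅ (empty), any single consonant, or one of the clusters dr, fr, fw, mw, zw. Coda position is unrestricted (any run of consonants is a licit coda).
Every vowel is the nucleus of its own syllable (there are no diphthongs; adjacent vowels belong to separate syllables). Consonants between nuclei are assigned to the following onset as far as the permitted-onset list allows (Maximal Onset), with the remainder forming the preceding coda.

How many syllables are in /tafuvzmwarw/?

3

Nuclei (vowels): a, u, a → 3 syllables.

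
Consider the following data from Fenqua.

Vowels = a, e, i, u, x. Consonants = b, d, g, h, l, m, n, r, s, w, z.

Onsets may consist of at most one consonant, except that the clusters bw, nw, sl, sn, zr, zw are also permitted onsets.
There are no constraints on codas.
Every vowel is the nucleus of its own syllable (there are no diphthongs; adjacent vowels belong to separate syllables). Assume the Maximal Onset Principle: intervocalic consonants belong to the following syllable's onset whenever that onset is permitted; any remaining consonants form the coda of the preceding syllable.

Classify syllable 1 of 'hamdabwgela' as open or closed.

closed

Nuclei (vowels): a, a, e, a → 4 syllables.
/a…a/ gap (V1→V2): /md/ — longest licit onset from the right is /d/, leaving /m/ as coda.
/a…e/ gap (V2→V3): /bwg/ splits as /bw/ + /g/ (/g/ is the longest suffix that is a licit onset).
/e…a/ gap (V3→V4): /l/ → onset of the next syllable (single consonants are always licit onsets).
Putting it together: ham.dabw.ge.la.
Syllable 1 is /ham/ with coda /m/, so it is closed.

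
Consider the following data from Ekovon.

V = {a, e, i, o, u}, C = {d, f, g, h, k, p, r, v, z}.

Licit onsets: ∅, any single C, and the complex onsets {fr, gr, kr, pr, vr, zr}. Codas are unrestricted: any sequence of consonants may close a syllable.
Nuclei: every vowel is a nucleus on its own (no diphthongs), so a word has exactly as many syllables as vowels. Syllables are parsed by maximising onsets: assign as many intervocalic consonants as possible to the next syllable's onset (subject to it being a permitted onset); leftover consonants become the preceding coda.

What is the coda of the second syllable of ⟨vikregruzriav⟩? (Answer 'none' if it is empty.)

The vowels are i, e, u, i, a — 5 nuclei, so 5 syllables.
σ1/σ2 boundary: /kr/ — entire cluster is a permitted onset → onset /kr/, coda ∅.
σ2/σ3 boundary: cluster /gr/ — /gr/ is itself a permitted onset, so the whole cluster goes right; preceding coda = ∅.
σ3/σ4 boundary: cluster /zr/ — /zr/ is itself a permitted onset, so the whole cluster goes right; preceding coda = ∅.
σ4/σ5 boundary: no consonants, so the boundary falls immediately after /i/.
Result: vi.kre.gru.zri.av.
Syllable 2 is /kre/: onset /kr/, nucleus /e/, coda ∅.

none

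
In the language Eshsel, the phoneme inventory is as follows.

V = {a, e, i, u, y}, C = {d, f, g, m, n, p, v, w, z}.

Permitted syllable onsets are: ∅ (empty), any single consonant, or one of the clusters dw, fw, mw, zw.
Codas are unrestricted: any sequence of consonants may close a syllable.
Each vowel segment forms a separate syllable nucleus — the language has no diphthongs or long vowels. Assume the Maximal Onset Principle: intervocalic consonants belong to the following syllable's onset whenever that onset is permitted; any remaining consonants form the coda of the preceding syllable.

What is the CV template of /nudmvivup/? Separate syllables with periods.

CVCC.CV.CVC

Vowels present: u, i, u; each is a nucleus, giving 3 syllables.
V1 /u/ – V2 /i/: /dmv/ splits as /dm/ + /v/ (/v/ is the longest suffix that is a licit onset).
V2 /i/ – V3 /u/: /v/ is a single consonant, so it becomes the next onset.
Putting it together: nudm.vi.vup.
Mapping each syllable to C/V: /nudm/ → CVCC, /vi/ → CV, /vup/ → CVC.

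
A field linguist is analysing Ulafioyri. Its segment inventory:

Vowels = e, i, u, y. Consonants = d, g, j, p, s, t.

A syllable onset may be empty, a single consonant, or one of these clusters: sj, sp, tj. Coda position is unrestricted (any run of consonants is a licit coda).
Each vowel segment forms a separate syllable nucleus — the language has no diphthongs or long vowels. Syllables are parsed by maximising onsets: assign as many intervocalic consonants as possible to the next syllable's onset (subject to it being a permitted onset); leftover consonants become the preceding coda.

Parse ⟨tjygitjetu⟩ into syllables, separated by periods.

tjy.gi.tje.tu

The vowels are y, i, e, u — 4 nuclei, so 4 syllables.
/y…i/ gap (V1→V2): /g/ → onset of the next syllable (single consonants are always licit onsets).
/i…e/ gap (V2→V3): /tj/ is a licit onset in full, so it all attaches to the next syllable.
/e…u/ gap (V3→V4): /t/ is a single consonant, so it becomes the next onset.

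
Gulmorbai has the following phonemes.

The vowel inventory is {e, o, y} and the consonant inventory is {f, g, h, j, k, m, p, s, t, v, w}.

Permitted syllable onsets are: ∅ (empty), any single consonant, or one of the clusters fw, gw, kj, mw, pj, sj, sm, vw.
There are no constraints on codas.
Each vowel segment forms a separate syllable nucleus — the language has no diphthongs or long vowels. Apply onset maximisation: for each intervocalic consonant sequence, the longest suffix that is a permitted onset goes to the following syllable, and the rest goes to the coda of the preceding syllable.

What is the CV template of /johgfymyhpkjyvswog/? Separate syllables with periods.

CVCC.CV.CVCC.CCVCC.CVC

Nuclei (vowels): o, y, y, y, o → 5 syllables.
σ1/σ2 boundary: /hgf/ — longest licit onset from the right is /f/, leaving /hg/ as coda.
σ2/σ3 boundary: just /m/ — single C goes to the following onset.
σ3/σ4 boundary: /hpkj/; trying suffixes from longest down, /kj/ is the first permitted one, so coda /hp/ | onset /kj/.
σ4/σ5 boundary: cluster /vsw/ — the longest permitted-onset suffix is /w/; onset = /w/, preceding coda = /vs/.
Putting it together: johg.fy.myhp.kjyvs.wog.
Mapping each syllable to C/V: /johg/ → CVCC, /fy/ → CV, /myhp/ → CVCC, /kjyvs/ → CCVCC, /wog/ → CVC.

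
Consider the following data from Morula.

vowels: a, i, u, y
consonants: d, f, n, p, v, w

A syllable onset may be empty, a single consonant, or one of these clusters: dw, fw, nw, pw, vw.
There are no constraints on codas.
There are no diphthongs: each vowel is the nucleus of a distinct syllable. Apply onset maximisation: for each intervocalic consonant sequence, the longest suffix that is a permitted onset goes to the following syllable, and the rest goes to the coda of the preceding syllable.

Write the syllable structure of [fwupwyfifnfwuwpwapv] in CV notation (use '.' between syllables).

CCV.CCV.CVCC.CCVC.CCVCC

Nuclei (vowels): u, y, i, u, a → 5 syllables.
V1 /u/ – V2 /y/: cluster /pw/ — /pw/ is itself a permitted onset, so the whole cluster goes right; preceding coda = ∅.
V2 /y/ – V3 /i/: just /f/ — single C goes to the following onset.
V3 /i/ – V4 /u/: cluster /fnfw/ — the longest permitted-onset suffix is /fw/; onset = /fw/, preceding coda = /fn/.
V4 /u/ – V5 /a/: /wpw/ splits as /w/ + /pw/ (/pw/ is the longest suffix that is a licit onset).
Result: fwu.pwy.fifn.fwuw.pwapv.
Mapping each syllable to C/V: /fwu/ → CCV, /pwy/ → CCV, /fifn/ → CVCC, /fwuw/ → CCVC, /pwapv/ → CCVCC.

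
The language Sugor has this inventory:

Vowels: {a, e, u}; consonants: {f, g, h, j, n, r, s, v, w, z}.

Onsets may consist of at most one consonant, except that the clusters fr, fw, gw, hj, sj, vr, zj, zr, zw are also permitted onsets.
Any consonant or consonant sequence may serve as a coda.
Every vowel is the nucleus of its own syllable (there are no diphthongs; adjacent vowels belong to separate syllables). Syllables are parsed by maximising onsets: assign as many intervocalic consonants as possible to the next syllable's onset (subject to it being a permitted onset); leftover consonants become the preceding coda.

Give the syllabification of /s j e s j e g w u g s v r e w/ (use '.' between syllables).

sje.sje.gwugs.vrew

Vowels present: e, e, u, e; each is a nucleus, giving 4 syllables.
/e…e/ gap (V1→V2): cluster /sj/ — /sj/ is itself a permitted onset, so the whole cluster goes right; preceding coda = ∅.
/e…u/ gap (V2→V3): /gw/ is a licit onset in full, so it all attaches to the next syllable.
/u…e/ gap (V3→V4): /gsvr/ splits as /gs/ + /vr/ (/vr/ is the longest suffix that is a licit onset).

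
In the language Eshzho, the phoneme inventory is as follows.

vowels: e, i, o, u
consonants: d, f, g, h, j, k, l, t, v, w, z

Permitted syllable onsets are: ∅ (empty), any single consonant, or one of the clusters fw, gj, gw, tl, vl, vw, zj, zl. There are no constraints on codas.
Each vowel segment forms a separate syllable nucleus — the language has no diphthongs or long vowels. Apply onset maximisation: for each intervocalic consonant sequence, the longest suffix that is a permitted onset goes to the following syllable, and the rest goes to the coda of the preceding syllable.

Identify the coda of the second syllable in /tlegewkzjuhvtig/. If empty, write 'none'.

wk

The vowels are e, e, u, i — 4 nuclei, so 4 syllables.
V1 /e/ – V2 /e/: just /g/ — single C goes to the following onset.
V2 /e/ – V3 /u/: /wkzj/ splits as /wk/ + /zj/ (/zj/ is the longest suffix that is a licit onset).
V3 /u/ – V4 /i/: /hvt/ — longest licit onset from the right is /t/, leaving /hv/ as coda.
So the parse is tle.gewk.zjuhv.tig.
Syllable 2 is /gewk/: onset /g/, nucleus /e/, coda /wk/.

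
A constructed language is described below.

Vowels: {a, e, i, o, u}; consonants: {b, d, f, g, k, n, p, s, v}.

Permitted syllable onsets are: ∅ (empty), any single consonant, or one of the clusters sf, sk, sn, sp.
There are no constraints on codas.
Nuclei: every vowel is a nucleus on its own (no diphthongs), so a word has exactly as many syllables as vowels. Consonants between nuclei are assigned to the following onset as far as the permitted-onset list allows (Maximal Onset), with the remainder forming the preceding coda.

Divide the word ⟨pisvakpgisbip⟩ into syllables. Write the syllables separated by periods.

pis.vakp.gis.bip

The vowels are i, a, i, i — 4 nuclei, so 4 syllables.
Between /i/ (V1) and /a/ (V2): /sv/; trying suffixes from longest down, /v/ is the first permitted one, so coda /s/ | onset /v/.
Between /a/ (V2) and /i/ (V3): cluster /kpg/ — the longest permitted-onset suffix is /g/; onset = /g/, preceding coda = /kp/.
Between /i/ (V3) and /i/ (V4): cluster /sb/ — the longest permitted-onset suffix is /b/; onset = /b/, preceding coda = /s/.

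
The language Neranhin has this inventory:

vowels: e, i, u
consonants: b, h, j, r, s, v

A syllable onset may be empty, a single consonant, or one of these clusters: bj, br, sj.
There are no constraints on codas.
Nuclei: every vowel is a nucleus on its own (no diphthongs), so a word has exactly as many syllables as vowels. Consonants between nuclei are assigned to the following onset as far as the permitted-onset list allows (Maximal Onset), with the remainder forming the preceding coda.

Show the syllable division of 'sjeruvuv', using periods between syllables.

sje.ru.vuv

The vowels are e, u, u — 3 nuclei, so 3 syllables.
V1 /e/ – V2 /u/: /r/ is a single consonant, so it becomes the next onset.
V2 /u/ – V3 /u/: just /v/ — single C goes to the following onset.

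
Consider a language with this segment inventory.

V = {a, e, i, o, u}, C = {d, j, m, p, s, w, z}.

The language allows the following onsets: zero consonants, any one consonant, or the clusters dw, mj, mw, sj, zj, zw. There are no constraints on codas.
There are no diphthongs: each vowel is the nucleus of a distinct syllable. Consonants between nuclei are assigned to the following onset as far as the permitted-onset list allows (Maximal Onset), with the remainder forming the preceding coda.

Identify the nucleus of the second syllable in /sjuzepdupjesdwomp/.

Nuclei (vowels): u, e, u, e, o → 5 syllables.
The second nucleus (vowel 2 from the left) is /e/.

e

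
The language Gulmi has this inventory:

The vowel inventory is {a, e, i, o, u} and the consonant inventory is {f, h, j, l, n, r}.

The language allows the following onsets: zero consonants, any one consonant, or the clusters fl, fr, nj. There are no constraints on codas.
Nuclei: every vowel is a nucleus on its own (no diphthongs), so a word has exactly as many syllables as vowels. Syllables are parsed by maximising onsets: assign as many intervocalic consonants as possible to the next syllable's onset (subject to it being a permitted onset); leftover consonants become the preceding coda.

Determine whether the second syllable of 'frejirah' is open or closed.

open

Nuclei (vowels): e, i, a → 3 syllables.
V1 /e/ – V2 /i/: /j/ → onset of the next syllable (single consonants are always licit onsets).
V2 /i/ – V3 /a/: /r/ → onset of the next syllable (single consonants are always licit onsets).
So the parse is fre.ji.rah.
Syllable 2 is /ji/; it ends in its nucleus with no coda, so it is open.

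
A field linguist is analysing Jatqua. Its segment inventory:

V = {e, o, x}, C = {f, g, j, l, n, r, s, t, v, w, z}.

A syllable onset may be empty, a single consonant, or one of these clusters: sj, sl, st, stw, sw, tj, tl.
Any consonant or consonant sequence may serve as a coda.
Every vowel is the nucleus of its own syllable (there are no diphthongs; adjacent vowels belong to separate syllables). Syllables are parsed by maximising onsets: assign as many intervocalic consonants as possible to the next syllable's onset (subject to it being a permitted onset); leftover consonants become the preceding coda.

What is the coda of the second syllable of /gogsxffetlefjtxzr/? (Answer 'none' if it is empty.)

f

Nuclei (vowels): o, x, e, e, x → 5 syllables.
Between /o/ (V1) and /x/ (V2): /gs/; trying suffixes from longest down, /s/ is the first permitted one, so coda /g/ | onset /s/.
Between /x/ (V2) and /e/ (V3): /ff/ splits as /f/ + /f/ (/f/ is the longest suffix that is a licit onset).
Between /e/ (V3) and /e/ (V4): cluster /tl/ — /tl/ is itself a permitted onset, so the whole cluster goes right; preceding coda = ∅.
Between /e/ (V4) and /x/ (V5): /fjt/; trying suffixes from longest down, /t/ is the first permitted one, so coda /fj/ | onset /t/.
So the parse is gog.sxf.fe.tlefj.txzr.
Syllable 2 is /sxf/: onset /s/, nucleus /x/, coda /f/.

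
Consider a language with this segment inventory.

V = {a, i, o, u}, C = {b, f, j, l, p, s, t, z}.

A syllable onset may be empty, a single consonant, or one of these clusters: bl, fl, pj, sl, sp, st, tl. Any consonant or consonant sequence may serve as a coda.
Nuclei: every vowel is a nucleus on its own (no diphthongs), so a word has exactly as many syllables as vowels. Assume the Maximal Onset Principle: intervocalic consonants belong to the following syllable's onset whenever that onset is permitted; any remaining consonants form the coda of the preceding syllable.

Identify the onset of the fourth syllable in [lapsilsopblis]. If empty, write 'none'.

bl

Vowels present: a, i, o, i; each is a nucleus, giving 4 syllables.
Between /a/ (V1) and /i/ (V2): /ps/; trying suffixes from longest down, /s/ is the first permitted one, so coda /p/ | onset /s/.
Between /i/ (V2) and /o/ (V3): /ls/ — longest licit onset from the right is /s/, leaving /l/ as coda.
Between /o/ (V3) and /i/ (V4): /pbl/ — longest licit onset from the right is /bl/, leaving /p/ as coda.
Syllabification: lap.sil.sop.blis.
Syllable 4 is /blis/: onset /bl/, nucleus /i/, coda /s/.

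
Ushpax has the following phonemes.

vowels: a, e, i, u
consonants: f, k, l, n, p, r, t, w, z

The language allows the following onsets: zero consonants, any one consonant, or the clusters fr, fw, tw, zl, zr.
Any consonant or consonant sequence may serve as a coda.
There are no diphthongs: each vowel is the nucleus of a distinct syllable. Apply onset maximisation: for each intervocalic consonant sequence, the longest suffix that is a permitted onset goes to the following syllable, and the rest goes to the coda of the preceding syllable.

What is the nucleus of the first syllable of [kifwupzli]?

i

The vowels are i, u, i — 3 nuclei, so 3 syllables.
The first nucleus (vowel 1 from the left) is /i/.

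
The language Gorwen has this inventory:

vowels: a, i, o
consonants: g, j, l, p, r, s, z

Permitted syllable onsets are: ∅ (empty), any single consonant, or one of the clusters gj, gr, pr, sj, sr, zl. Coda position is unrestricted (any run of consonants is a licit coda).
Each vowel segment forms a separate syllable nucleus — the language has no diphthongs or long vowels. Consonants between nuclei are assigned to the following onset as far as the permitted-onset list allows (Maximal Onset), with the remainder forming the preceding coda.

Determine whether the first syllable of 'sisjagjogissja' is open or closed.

The vowels are i, a, o, i, a — 5 nuclei, so 5 syllables.
σ1/σ2 boundary: cluster /sj/ — /sj/ is itself a permitted onset, so the whole cluster goes right; preceding coda = ∅.
σ2/σ3 boundary: cluster /gj/ — /gj/ is itself a permitted onset, so the whole cluster goes right; preceding coda = ∅.
σ3/σ4 boundary: /g/ is a single consonant, so it becomes the next onset.
σ4/σ5 boundary: /ssj/ — longest licit onset from the right is /sj/, leaving /s/ as coda.
Putting it together: si.sja.gjo.gis.sja.
Syllable 1 is /si/; it ends in its nucleus with no coda, so it is open.

open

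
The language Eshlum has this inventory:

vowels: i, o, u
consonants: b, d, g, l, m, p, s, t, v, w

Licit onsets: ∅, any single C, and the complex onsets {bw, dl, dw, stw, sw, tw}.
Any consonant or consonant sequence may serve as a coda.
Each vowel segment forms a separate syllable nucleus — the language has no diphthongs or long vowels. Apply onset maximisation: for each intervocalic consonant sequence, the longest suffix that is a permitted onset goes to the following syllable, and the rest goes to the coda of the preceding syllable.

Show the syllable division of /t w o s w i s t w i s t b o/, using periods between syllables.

two.swi.stwist.bo

The vowels are o, i, i, o — 4 nuclei, so 4 syllables.
V1 /o/ – V2 /i/: cluster /sw/ — /sw/ is itself a permitted onset, so the whole cluster goes right; preceding coda = ∅.
V2 /i/ – V3 /i/: /stw/ is a licit onset in full, so it all attaches to the next syllable.
V3 /i/ – V4 /o/: /stb/ — longest licit onset from the right is /b/, leaving /st/ as coda.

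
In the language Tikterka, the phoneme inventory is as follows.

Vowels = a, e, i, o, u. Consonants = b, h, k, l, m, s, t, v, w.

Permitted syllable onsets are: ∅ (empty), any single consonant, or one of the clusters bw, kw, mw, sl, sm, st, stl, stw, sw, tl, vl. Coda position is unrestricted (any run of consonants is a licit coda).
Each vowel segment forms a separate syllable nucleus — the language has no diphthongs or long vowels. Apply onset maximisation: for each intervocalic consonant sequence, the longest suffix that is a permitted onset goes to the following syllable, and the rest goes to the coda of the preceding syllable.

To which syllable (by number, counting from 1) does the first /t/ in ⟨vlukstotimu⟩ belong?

Nuclei (vowels): u, o, i, u → 4 syllables.
Between /u/ (V1) and /o/ (V2): /kst/ — longest licit onset from the right is /st/, leaving /k/ as coda.
Between /o/ (V2) and /i/ (V3): /t/ is a single consonant, so it becomes the next onset.
Between /i/ (V3) and /u/ (V4): just /m/ — single C goes to the following onset.
Putting it together: vluk.sto.ti.mu.
The first /t/ is in the onset of syllable 2 (/sto/).

2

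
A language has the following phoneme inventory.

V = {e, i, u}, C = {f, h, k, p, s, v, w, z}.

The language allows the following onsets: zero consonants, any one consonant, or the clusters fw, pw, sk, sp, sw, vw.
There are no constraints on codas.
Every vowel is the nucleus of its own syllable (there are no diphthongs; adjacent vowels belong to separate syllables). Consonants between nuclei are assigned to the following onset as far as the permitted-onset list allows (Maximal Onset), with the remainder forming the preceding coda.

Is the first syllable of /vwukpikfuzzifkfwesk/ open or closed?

closed

Nuclei (vowels): u, i, u, i, e → 5 syllables.
σ1/σ2 boundary: cluster /kp/ — the longest permitted-onset suffix is /p/; onset = /p/, preceding coda = /k/.
σ2/σ3 boundary: /kf/ — longest licit onset from the right is /f/, leaving /k/ as coda.
σ3/σ4 boundary: /zz/ — longest licit onset from the right is /z/, leaving /z/ as coda.
σ4/σ5 boundary: cluster /fkfw/ — the longest permitted-onset suffix is /fw/; onset = /fw/, preceding coda = /fk/.
Putting it together: vwuk.pik.fuz.zifk.fwesk.
Syllable 1 is /vwuk/ with coda /k/, so it is closed.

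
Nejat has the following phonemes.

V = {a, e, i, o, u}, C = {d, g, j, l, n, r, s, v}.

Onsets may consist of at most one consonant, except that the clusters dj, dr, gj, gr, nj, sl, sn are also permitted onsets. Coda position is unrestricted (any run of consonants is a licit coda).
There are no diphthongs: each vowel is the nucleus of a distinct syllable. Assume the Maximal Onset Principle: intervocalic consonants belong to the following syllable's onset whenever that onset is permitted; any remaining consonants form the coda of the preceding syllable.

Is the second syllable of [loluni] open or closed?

Vowels present: o, u, i; each is a nucleus, giving 3 syllables.
V1 /o/ – V2 /u/: /l/ → onset of the next syllable (single consonants are always licit onsets).
V2 /u/ – V3 /i/: /n/ is a single consonant, so it becomes the next onset.
So the parse is lo.lu.ni.
Syllable 2 is /lu/; it ends in its nucleus with no coda, so it is open.

open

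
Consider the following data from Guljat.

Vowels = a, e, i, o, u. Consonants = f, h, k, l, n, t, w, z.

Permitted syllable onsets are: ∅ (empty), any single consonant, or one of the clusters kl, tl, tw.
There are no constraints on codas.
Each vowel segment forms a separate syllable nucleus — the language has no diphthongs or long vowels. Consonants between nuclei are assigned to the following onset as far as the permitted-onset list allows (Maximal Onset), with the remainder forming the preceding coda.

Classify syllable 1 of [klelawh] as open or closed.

open

Nuclei (vowels): e, a → 2 syllables.
/e…a/ gap (V1→V2): /l/ → onset of the next syllable (single consonants are always licit onsets).
Putting it together: kle.lawh.
Syllable 1 is /kle/; it ends in its nucleus with no coda, so it is open.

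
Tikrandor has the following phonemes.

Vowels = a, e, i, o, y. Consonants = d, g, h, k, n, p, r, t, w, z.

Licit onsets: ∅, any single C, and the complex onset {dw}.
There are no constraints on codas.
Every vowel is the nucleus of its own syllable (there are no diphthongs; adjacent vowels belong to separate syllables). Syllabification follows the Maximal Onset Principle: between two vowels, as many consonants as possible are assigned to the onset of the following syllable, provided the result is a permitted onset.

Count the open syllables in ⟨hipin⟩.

1

Vowels present: i, i; each is a nucleus, giving 2 syllables.
Between /i/ (V1) and /i/ (V2): just /p/ — single C goes to the following onset.
Result: hi.pin.
Classifying each syllable: /hi/ (open), /pin/ (closed).
Open syllables: 1.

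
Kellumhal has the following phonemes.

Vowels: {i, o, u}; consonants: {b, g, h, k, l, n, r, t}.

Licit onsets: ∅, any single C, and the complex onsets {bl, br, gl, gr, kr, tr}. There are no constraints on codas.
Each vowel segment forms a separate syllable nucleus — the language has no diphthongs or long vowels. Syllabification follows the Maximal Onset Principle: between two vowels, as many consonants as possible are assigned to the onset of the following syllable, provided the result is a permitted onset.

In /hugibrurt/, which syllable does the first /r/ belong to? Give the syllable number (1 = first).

The vowels are u, i, u — 3 nuclei, so 3 syllables.
σ1/σ2 boundary: /g/ is a single consonant, so it becomes the next onset.
σ2/σ3 boundary: /br/ — entire cluster is a permitted onset → onset /br/, coda ∅.
Result: hu.gi.brurt.
The first /r/ is in the onset of syllable 3 (/brurt/).

3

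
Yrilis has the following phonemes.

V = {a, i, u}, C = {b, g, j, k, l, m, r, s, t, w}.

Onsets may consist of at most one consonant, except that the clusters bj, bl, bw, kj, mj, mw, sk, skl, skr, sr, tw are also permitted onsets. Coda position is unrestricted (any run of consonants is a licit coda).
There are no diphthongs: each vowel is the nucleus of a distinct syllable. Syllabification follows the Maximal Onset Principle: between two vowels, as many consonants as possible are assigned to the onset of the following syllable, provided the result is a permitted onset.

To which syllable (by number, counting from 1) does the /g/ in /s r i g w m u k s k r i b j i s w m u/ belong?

The vowels are i, u, i, i, u — 5 nuclei, so 5 syllables.
Between /i/ (V1) and /u/ (V2): /gwm/ splits as /gw/ + /m/ (/m/ is the longest suffix that is a licit onset).
Between /u/ (V2) and /i/ (V3): cluster /kskr/ — the longest permitted-onset suffix is /skr/; onset = /skr/, preceding coda = /k/.
Between /i/ (V3) and /i/ (V4): cluster /bj/ — /bj/ is itself a permitted onset, so the whole cluster goes right; preceding coda = ∅.
Between /i/ (V4) and /u/ (V5): /swm/; trying suffixes from longest down, /m/ is the first permitted one, so coda /sw/ | onset /m/.
Syllabification: srigw.muk.skri.bjisw.mu.
The /g/ is in the coda of syllable 1 (/srigw/).

1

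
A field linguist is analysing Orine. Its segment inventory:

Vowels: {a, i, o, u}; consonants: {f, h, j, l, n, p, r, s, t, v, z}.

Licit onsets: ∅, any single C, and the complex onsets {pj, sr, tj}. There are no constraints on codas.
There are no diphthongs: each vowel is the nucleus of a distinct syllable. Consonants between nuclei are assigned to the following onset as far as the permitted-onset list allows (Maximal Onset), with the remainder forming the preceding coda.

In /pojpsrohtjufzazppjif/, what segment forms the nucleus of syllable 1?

o

The vowels are o, o, u, a, i — 5 nuclei, so 5 syllables.
The first nucleus (vowel 1 from the left) is /o/.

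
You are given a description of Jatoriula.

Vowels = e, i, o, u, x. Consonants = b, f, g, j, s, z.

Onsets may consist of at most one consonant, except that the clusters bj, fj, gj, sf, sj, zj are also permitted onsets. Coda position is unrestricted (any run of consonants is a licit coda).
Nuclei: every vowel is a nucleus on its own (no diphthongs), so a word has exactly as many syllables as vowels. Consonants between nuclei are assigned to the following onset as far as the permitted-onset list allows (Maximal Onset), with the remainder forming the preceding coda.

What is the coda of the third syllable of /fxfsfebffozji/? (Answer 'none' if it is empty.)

Vowels present: x, e, o, i; each is a nucleus, giving 4 syllables.
Between /x/ (V1) and /e/ (V2): /fsf/; trying suffixes from longest down, /sf/ is the first permitted one, so coda /f/ | onset /sf/.
Between /e/ (V2) and /o/ (V3): /bff/ splits as /bf/ + /f/ (/f/ is the longest suffix that is a licit onset).
Between /o/ (V3) and /i/ (V4): cluster /zj/ — /zj/ is itself a permitted onset, so the whole cluster goes right; preceding coda = ∅.
So the parse is fxf.sfebf.fo.zji.
Syllable 3 is /fo/: onset /f/, nucleus /o/, coda ∅.

none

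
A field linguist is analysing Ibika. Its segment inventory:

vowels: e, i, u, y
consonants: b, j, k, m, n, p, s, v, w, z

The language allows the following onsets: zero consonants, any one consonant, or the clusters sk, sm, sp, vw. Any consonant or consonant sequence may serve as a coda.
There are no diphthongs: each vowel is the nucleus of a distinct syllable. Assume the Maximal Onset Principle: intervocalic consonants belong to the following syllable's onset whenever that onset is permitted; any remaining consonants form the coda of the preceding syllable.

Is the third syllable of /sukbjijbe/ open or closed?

The vowels are u, i, e — 3 nuclei, so 3 syllables.
/u…i/ gap (V1→V2): /kbj/; trying suffixes from longest down, /j/ is the first permitted one, so coda /kb/ | onset /j/.
/i…e/ gap (V2→V3): /jb/ — longest licit onset from the right is /b/, leaving /j/ as coda.
Syllabification: sukb.jij.be.
Syllable 3 is /be/; it ends in its nucleus with no coda, so it is open.

open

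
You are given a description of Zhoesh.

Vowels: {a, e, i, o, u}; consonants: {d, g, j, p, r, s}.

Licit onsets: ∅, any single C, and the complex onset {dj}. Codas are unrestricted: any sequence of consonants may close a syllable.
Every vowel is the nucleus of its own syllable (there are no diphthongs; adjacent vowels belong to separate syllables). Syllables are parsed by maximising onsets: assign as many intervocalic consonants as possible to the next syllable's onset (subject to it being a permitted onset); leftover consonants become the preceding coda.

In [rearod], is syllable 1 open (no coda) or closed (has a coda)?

open

Nuclei (vowels): e, a, o → 3 syllables.
σ1/σ2 boundary: nothing intervenes; syllable break is V.V.
σ2/σ3 boundary: just /r/ — single C goes to the following onset.
Putting it together: re.a.rod.
Syllable 1 is /re/; it ends in its nucleus with no coda, so it is open.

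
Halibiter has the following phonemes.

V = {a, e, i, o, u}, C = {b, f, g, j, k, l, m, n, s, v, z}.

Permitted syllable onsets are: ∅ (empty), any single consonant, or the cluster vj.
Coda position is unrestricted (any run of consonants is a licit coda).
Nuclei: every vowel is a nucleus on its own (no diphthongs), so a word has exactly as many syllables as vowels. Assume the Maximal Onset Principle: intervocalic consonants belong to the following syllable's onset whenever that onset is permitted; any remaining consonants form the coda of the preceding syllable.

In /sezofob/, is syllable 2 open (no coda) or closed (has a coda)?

Vowels present: e, o, o; each is a nucleus, giving 3 syllables.
Between /e/ (V1) and /o/ (V2): /z/ → onset of the next syllable (single consonants are always licit onsets).
Between /o/ (V2) and /o/ (V3): /f/ is a single consonant, so it becomes the next onset.
Syllabification: se.zo.fob.
Syllable 2 is /zo/; it ends in its nucleus with no coda, so it is open.

open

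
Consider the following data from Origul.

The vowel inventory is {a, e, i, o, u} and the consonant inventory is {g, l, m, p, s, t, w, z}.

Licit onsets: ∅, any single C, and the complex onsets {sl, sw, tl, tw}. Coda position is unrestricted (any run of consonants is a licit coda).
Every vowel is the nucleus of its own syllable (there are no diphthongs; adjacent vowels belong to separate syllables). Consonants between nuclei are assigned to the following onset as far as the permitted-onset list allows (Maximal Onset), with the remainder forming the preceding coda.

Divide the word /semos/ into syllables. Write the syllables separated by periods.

se.mos

The vowels are e, o — 2 nuclei, so 2 syllables.
σ1/σ2 boundary: /m/ → onset of the next syllable (single consonants are always licit onsets).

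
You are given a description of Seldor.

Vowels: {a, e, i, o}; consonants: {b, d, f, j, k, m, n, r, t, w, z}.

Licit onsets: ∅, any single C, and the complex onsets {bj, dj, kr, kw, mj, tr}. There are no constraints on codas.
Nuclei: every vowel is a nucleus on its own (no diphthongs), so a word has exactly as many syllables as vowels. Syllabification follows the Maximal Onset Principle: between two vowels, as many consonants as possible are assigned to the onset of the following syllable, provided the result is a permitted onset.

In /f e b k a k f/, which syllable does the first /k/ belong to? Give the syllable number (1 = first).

Nuclei (vowels): e, a → 2 syllables.
Between /e/ (V1) and /a/ (V2): cluster /bk/ — the longest permitted-onset suffix is /k/; onset = /k/, preceding coda = /b/.
Result: feb.kakf.
The first /k/ is in the onset of syllable 2 (/kakf/).

2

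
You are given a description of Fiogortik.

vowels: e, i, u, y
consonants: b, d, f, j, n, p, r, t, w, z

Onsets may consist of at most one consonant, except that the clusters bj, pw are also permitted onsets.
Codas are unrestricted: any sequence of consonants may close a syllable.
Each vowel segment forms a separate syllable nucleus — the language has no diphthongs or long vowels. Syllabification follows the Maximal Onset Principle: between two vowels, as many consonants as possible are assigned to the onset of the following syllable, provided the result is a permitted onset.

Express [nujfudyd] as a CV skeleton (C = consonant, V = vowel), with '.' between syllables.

The vowels are u, u, y — 3 nuclei, so 3 syllables.
V1 /u/ – V2 /u/: /jf/ splits as /j/ + /f/ (/f/ is the longest suffix that is a licit onset).
V2 /u/ – V3 /y/: /d/ is a single consonant, so it becomes the next onset.
So the parse is nuj.fu.dyd.
Mapping each syllable to C/V: /nuj/ → CVC, /fu/ → CV, /dyd/ → CVC.

CVC.CV.CVC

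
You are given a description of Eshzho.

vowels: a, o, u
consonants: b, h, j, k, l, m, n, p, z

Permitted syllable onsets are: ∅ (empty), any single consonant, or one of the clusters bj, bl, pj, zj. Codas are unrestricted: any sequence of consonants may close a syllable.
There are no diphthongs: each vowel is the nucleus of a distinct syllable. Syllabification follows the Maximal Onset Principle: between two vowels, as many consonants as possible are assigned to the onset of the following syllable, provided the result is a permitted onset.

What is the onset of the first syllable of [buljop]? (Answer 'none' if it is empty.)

b

The vowels are u, o — 2 nuclei, so 2 syllables.
/u…o/ gap (V1→V2): /lj/; trying suffixes from longest down, /j/ is the first permitted one, so coda /l/ | onset /j/.
So the parse is bul.jop.
Syllable 1 is /bul/: onset /b/, nucleus /u/, coda /l/.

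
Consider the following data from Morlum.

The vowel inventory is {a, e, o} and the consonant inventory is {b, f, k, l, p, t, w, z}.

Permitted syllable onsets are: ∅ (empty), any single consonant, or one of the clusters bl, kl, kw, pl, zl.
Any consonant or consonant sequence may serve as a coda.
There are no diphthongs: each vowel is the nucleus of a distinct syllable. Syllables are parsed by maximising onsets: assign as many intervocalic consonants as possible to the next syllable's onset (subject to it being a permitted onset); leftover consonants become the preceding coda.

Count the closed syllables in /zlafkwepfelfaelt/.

Vowels present: a, e, e, a, e; each is a nucleus, giving 5 syllables.
/a…e/ gap (V1→V2): /fkw/ — longest licit onset from the right is /kw/, leaving /f/ as coda.
/e…e/ gap (V2→V3): /pf/; trying suffixes from longest down, /f/ is the first permitted one, so coda /p/ | onset /f/.
/e…a/ gap (V3→V4): /lf/; trying suffixes from longest down, /f/ is the first permitted one, so coda /l/ | onset /f/.
/a…e/ gap (V4→V5): nothing intervenes; syllable break is V.V.
Syllabification: zlaf.kwep.fel.fa.elt.
Classifying each syllable: /zlaf/ (closed), /kwep/ (closed), /fel/ (closed), /fa/ (open), /elt/ (closed).
Closed syllables: 4.

4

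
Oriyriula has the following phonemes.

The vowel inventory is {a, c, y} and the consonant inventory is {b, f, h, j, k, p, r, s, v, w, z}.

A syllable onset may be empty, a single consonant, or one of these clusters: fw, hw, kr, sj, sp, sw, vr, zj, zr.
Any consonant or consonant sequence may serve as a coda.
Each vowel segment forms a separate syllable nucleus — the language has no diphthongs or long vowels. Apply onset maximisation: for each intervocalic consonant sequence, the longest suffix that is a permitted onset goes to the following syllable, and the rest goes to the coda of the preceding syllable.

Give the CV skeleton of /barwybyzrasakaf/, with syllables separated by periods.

CVC.CV.CV.CCV.CV.CVC

The vowels are a, y, y, a, a, a — 6 nuclei, so 6 syllables.
σ1/σ2 boundary: cluster /rw/ — the longest permitted-onset suffix is /w/; onset = /w/, preceding coda = /r/.
σ2/σ3 boundary: just /b/ — single C goes to the following onset.
σ3/σ4 boundary: cluster /zr/ — /zr/ is itself a permitted onset, so the whole cluster goes right; preceding coda = ∅.
σ4/σ5 boundary: /s/ is a single consonant, so it becomes the next onset.
σ5/σ6 boundary: /k/ is a single consonant, so it becomes the next onset.
Syllabification: bar.wy.by.zra.sa.kaf.
Mapping each syllable to C/V: /bar/ → CVC, /wy/ → CV, /by/ → CV, /zra/ → CCV, /sa/ → CV, /kaf/ → CVC.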